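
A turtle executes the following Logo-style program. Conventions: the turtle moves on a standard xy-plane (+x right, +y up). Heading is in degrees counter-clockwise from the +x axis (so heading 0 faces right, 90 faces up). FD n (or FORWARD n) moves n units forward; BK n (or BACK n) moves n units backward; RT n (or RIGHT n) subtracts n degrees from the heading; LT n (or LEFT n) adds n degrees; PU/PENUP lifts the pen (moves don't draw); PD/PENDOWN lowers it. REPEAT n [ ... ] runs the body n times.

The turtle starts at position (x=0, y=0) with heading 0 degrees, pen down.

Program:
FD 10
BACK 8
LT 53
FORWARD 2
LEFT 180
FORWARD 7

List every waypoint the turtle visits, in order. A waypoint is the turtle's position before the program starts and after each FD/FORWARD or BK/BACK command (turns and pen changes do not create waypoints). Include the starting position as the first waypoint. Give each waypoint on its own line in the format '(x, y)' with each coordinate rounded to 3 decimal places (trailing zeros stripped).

Answer: (0, 0)
(10, 0)
(2, 0)
(3.204, 1.597)
(-1.009, -3.993)

Derivation:
Executing turtle program step by step:
Start: pos=(0,0), heading=0, pen down
FD 10: (0,0) -> (10,0) [heading=0, draw]
BK 8: (10,0) -> (2,0) [heading=0, draw]
LT 53: heading 0 -> 53
FD 2: (2,0) -> (3.204,1.597) [heading=53, draw]
LT 180: heading 53 -> 233
FD 7: (3.204,1.597) -> (-1.009,-3.993) [heading=233, draw]
Final: pos=(-1.009,-3.993), heading=233, 4 segment(s) drawn
Waypoints (5 total):
(0, 0)
(10, 0)
(2, 0)
(3.204, 1.597)
(-1.009, -3.993)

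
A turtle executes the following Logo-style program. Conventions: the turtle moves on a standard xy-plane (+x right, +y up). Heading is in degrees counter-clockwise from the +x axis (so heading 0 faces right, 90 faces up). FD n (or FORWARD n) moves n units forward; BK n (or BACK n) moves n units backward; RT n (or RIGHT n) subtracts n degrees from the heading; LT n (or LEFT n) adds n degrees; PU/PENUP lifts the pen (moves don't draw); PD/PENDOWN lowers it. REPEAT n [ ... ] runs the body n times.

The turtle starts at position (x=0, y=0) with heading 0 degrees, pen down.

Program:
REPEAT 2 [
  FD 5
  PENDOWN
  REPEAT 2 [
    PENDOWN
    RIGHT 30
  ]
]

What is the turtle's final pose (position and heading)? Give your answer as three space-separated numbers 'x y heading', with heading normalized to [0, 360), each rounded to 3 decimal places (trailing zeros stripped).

Answer: 7.5 -4.33 240

Derivation:
Executing turtle program step by step:
Start: pos=(0,0), heading=0, pen down
REPEAT 2 [
  -- iteration 1/2 --
  FD 5: (0,0) -> (5,0) [heading=0, draw]
  PD: pen down
  REPEAT 2 [
    -- iteration 1/2 --
    PD: pen down
    RT 30: heading 0 -> 330
    -- iteration 2/2 --
    PD: pen down
    RT 30: heading 330 -> 300
  ]
  -- iteration 2/2 --
  FD 5: (5,0) -> (7.5,-4.33) [heading=300, draw]
  PD: pen down
  REPEAT 2 [
    -- iteration 1/2 --
    PD: pen down
    RT 30: heading 300 -> 270
    -- iteration 2/2 --
    PD: pen down
    RT 30: heading 270 -> 240
  ]
]
Final: pos=(7.5,-4.33), heading=240, 2 segment(s) drawn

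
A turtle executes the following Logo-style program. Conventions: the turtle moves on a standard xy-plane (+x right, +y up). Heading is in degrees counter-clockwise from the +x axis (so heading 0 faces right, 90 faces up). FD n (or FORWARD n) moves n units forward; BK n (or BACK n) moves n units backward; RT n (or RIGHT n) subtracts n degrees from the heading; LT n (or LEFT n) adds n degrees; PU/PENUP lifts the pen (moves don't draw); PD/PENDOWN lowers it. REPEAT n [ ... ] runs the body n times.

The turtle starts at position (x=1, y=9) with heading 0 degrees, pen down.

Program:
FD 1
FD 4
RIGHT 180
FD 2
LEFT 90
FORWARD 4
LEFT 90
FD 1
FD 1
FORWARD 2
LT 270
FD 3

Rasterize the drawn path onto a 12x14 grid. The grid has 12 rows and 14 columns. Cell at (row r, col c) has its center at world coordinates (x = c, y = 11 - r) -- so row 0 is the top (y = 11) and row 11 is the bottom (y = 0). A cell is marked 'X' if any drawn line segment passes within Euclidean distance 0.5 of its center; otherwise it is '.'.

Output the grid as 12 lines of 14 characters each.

Segment 0: (1,9) -> (2,9)
Segment 1: (2,9) -> (6,9)
Segment 2: (6,9) -> (4,9)
Segment 3: (4,9) -> (4,5)
Segment 4: (4,5) -> (5,5)
Segment 5: (5,5) -> (6,5)
Segment 6: (6,5) -> (8,5)
Segment 7: (8,5) -> (8,2)

Answer: ..............
..............
.XXXXXX.......
....X.........
....X.........
....X.........
....XXXXX.....
........X.....
........X.....
........X.....
..............
..............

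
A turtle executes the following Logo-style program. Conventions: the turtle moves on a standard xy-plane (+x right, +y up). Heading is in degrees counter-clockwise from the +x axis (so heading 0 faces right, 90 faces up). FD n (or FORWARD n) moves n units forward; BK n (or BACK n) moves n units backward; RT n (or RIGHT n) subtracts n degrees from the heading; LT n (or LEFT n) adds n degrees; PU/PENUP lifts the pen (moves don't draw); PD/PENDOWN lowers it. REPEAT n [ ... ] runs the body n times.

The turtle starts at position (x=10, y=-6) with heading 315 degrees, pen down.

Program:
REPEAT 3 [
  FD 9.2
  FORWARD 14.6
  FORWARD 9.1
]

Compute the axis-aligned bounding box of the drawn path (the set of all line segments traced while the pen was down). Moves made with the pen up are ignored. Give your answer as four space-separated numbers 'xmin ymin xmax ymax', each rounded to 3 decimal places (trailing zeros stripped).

Executing turtle program step by step:
Start: pos=(10,-6), heading=315, pen down
REPEAT 3 [
  -- iteration 1/3 --
  FD 9.2: (10,-6) -> (16.505,-12.505) [heading=315, draw]
  FD 14.6: (16.505,-12.505) -> (26.829,-22.829) [heading=315, draw]
  FD 9.1: (26.829,-22.829) -> (33.264,-29.264) [heading=315, draw]
  -- iteration 2/3 --
  FD 9.2: (33.264,-29.264) -> (39.769,-35.769) [heading=315, draw]
  FD 14.6: (39.769,-35.769) -> (50.093,-46.093) [heading=315, draw]
  FD 9.1: (50.093,-46.093) -> (56.528,-52.528) [heading=315, draw]
  -- iteration 3/3 --
  FD 9.2: (56.528,-52.528) -> (63.033,-59.033) [heading=315, draw]
  FD 14.6: (63.033,-59.033) -> (73.357,-69.357) [heading=315, draw]
  FD 9.1: (73.357,-69.357) -> (79.791,-75.791) [heading=315, draw]
]
Final: pos=(79.791,-75.791), heading=315, 9 segment(s) drawn

Segment endpoints: x in {10, 16.505, 26.829, 33.264, 39.769, 50.093, 56.528, 63.033, 73.357, 79.791}, y in {-75.791, -69.357, -59.033, -52.528, -46.093, -35.769, -29.264, -22.829, -12.505, -6}
xmin=10, ymin=-75.791, xmax=79.791, ymax=-6

Answer: 10 -75.791 79.791 -6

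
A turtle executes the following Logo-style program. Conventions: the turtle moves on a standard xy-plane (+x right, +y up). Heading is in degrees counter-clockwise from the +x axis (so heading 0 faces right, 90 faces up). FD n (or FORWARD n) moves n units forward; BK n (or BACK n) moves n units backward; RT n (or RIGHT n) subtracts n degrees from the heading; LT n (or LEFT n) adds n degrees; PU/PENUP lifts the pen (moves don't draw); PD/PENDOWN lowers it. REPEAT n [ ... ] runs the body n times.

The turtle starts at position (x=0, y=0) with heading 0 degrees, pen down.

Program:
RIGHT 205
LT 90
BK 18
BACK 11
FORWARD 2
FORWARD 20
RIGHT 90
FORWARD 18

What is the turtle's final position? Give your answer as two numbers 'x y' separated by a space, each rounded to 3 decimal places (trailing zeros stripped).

Answer: -13.355 13.951

Derivation:
Executing turtle program step by step:
Start: pos=(0,0), heading=0, pen down
RT 205: heading 0 -> 155
LT 90: heading 155 -> 245
BK 18: (0,0) -> (7.607,16.314) [heading=245, draw]
BK 11: (7.607,16.314) -> (12.256,26.283) [heading=245, draw]
FD 2: (12.256,26.283) -> (11.411,24.47) [heading=245, draw]
FD 20: (11.411,24.47) -> (2.958,6.344) [heading=245, draw]
RT 90: heading 245 -> 155
FD 18: (2.958,6.344) -> (-13.355,13.951) [heading=155, draw]
Final: pos=(-13.355,13.951), heading=155, 5 segment(s) drawn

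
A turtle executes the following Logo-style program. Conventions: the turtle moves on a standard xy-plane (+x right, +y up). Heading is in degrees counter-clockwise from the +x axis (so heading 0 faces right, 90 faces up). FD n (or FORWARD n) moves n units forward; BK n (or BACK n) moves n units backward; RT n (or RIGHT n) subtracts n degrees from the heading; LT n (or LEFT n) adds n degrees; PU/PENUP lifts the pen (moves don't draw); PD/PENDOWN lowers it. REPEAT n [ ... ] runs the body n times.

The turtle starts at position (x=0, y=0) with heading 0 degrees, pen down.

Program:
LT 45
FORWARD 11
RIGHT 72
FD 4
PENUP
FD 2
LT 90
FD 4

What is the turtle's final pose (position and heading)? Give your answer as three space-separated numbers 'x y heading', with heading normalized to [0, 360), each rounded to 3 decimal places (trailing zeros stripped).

Executing turtle program step by step:
Start: pos=(0,0), heading=0, pen down
LT 45: heading 0 -> 45
FD 11: (0,0) -> (7.778,7.778) [heading=45, draw]
RT 72: heading 45 -> 333
FD 4: (7.778,7.778) -> (11.342,5.962) [heading=333, draw]
PU: pen up
FD 2: (11.342,5.962) -> (13.124,5.054) [heading=333, move]
LT 90: heading 333 -> 63
FD 4: (13.124,5.054) -> (14.94,8.618) [heading=63, move]
Final: pos=(14.94,8.618), heading=63, 2 segment(s) drawn

Answer: 14.94 8.618 63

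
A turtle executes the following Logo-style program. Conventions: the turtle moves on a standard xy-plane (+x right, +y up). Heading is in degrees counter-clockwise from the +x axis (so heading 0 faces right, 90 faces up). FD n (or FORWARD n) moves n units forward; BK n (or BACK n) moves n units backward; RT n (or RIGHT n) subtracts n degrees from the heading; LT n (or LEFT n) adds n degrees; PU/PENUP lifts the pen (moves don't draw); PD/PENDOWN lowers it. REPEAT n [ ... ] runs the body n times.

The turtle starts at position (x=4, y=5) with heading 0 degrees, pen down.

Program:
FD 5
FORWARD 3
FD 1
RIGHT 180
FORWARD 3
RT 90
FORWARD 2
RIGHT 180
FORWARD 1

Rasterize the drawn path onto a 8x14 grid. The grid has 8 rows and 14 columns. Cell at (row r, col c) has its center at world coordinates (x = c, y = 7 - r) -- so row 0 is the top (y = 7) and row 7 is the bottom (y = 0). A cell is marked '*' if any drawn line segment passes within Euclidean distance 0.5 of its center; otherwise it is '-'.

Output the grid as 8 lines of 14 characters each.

Segment 0: (4,5) -> (9,5)
Segment 1: (9,5) -> (12,5)
Segment 2: (12,5) -> (13,5)
Segment 3: (13,5) -> (10,5)
Segment 4: (10,5) -> (10,7)
Segment 5: (10,7) -> (10,6)

Answer: ----------*---
----------*---
----**********
--------------
--------------
--------------
--------------
--------------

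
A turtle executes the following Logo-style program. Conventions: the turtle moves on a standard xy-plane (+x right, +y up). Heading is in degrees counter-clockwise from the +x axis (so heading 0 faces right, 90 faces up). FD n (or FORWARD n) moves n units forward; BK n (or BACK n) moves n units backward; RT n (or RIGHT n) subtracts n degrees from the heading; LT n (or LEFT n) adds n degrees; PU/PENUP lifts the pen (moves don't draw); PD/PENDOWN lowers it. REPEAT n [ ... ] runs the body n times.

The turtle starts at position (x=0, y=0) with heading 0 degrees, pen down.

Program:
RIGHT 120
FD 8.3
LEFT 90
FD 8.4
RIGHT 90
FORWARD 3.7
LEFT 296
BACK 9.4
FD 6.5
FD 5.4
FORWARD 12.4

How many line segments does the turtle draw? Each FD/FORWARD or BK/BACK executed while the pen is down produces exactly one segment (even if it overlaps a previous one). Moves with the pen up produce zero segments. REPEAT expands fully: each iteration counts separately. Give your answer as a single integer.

Answer: 7

Derivation:
Executing turtle program step by step:
Start: pos=(0,0), heading=0, pen down
RT 120: heading 0 -> 240
FD 8.3: (0,0) -> (-4.15,-7.188) [heading=240, draw]
LT 90: heading 240 -> 330
FD 8.4: (-4.15,-7.188) -> (3.125,-11.388) [heading=330, draw]
RT 90: heading 330 -> 240
FD 3.7: (3.125,-11.388) -> (1.275,-14.592) [heading=240, draw]
LT 296: heading 240 -> 176
BK 9.4: (1.275,-14.592) -> (10.652,-15.248) [heading=176, draw]
FD 6.5: (10.652,-15.248) -> (4.168,-14.795) [heading=176, draw]
FD 5.4: (4.168,-14.795) -> (-1.219,-14.418) [heading=176, draw]
FD 12.4: (-1.219,-14.418) -> (-13.589,-13.553) [heading=176, draw]
Final: pos=(-13.589,-13.553), heading=176, 7 segment(s) drawn
Segments drawn: 7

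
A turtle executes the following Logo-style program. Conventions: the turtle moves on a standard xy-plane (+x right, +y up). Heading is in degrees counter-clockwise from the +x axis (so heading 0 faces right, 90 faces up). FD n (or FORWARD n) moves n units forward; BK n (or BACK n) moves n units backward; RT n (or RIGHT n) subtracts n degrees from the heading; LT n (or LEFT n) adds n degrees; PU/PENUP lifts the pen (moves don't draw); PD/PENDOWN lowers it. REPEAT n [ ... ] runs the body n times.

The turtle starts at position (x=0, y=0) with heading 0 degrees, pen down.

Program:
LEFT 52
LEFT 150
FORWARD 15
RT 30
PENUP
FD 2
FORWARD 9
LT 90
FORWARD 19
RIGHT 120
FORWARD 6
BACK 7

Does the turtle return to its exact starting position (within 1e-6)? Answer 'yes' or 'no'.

Executing turtle program step by step:
Start: pos=(0,0), heading=0, pen down
LT 52: heading 0 -> 52
LT 150: heading 52 -> 202
FD 15: (0,0) -> (-13.908,-5.619) [heading=202, draw]
RT 30: heading 202 -> 172
PU: pen up
FD 2: (-13.908,-5.619) -> (-15.888,-5.341) [heading=172, move]
FD 9: (-15.888,-5.341) -> (-24.801,-4.088) [heading=172, move]
LT 90: heading 172 -> 262
FD 19: (-24.801,-4.088) -> (-27.445,-22.903) [heading=262, move]
RT 120: heading 262 -> 142
FD 6: (-27.445,-22.903) -> (-32.173,-19.209) [heading=142, move]
BK 7: (-32.173,-19.209) -> (-26.657,-23.519) [heading=142, move]
Final: pos=(-26.657,-23.519), heading=142, 1 segment(s) drawn

Start position: (0, 0)
Final position: (-26.657, -23.519)
Distance = 35.549; >= 1e-6 -> NOT closed

Answer: no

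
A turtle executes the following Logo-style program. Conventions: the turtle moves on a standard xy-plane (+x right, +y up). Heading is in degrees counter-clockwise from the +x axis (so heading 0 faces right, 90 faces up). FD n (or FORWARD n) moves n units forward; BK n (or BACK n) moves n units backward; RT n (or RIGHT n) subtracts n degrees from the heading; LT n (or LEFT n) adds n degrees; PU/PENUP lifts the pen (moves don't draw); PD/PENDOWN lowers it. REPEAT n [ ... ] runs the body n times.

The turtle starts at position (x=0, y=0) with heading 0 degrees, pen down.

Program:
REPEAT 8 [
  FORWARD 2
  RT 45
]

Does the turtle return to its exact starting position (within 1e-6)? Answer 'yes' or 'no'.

Answer: yes

Derivation:
Executing turtle program step by step:
Start: pos=(0,0), heading=0, pen down
REPEAT 8 [
  -- iteration 1/8 --
  FD 2: (0,0) -> (2,0) [heading=0, draw]
  RT 45: heading 0 -> 315
  -- iteration 2/8 --
  FD 2: (2,0) -> (3.414,-1.414) [heading=315, draw]
  RT 45: heading 315 -> 270
  -- iteration 3/8 --
  FD 2: (3.414,-1.414) -> (3.414,-3.414) [heading=270, draw]
  RT 45: heading 270 -> 225
  -- iteration 4/8 --
  FD 2: (3.414,-3.414) -> (2,-4.828) [heading=225, draw]
  RT 45: heading 225 -> 180
  -- iteration 5/8 --
  FD 2: (2,-4.828) -> (0,-4.828) [heading=180, draw]
  RT 45: heading 180 -> 135
  -- iteration 6/8 --
  FD 2: (0,-4.828) -> (-1.414,-3.414) [heading=135, draw]
  RT 45: heading 135 -> 90
  -- iteration 7/8 --
  FD 2: (-1.414,-3.414) -> (-1.414,-1.414) [heading=90, draw]
  RT 45: heading 90 -> 45
  -- iteration 8/8 --
  FD 2: (-1.414,-1.414) -> (0,0) [heading=45, draw]
  RT 45: heading 45 -> 0
]
Final: pos=(0,0), heading=0, 8 segment(s) drawn

Start position: (0, 0)
Final position: (0, 0)
Distance = 0; < 1e-6 -> CLOSED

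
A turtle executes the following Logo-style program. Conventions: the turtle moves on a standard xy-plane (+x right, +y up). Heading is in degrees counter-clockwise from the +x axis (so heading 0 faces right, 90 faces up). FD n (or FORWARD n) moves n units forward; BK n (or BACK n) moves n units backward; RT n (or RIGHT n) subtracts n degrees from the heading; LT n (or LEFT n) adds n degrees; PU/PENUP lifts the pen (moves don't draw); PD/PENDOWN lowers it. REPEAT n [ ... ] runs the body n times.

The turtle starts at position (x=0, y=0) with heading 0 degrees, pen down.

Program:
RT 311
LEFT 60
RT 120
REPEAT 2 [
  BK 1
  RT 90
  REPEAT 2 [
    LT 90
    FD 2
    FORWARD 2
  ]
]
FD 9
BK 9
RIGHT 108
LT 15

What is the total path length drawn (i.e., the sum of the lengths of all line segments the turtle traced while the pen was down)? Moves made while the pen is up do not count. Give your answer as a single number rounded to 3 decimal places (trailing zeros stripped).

Answer: 36

Derivation:
Executing turtle program step by step:
Start: pos=(0,0), heading=0, pen down
RT 311: heading 0 -> 49
LT 60: heading 49 -> 109
RT 120: heading 109 -> 349
REPEAT 2 [
  -- iteration 1/2 --
  BK 1: (0,0) -> (-0.982,0.191) [heading=349, draw]
  RT 90: heading 349 -> 259
  REPEAT 2 [
    -- iteration 1/2 --
    LT 90: heading 259 -> 349
    FD 2: (-0.982,0.191) -> (0.982,-0.191) [heading=349, draw]
    FD 2: (0.982,-0.191) -> (2.945,-0.572) [heading=349, draw]
    -- iteration 2/2 --
    LT 90: heading 349 -> 79
    FD 2: (2.945,-0.572) -> (3.326,1.391) [heading=79, draw]
    FD 2: (3.326,1.391) -> (3.708,3.354) [heading=79, draw]
  ]
  -- iteration 2/2 --
  BK 1: (3.708,3.354) -> (3.517,2.372) [heading=79, draw]
  RT 90: heading 79 -> 349
  REPEAT 2 [
    -- iteration 1/2 --
    LT 90: heading 349 -> 79
    FD 2: (3.517,2.372) -> (3.899,4.336) [heading=79, draw]
    FD 2: (3.899,4.336) -> (4.281,6.299) [heading=79, draw]
    -- iteration 2/2 --
    LT 90: heading 79 -> 169
    FD 2: (4.281,6.299) -> (2.317,6.681) [heading=169, draw]
    FD 2: (2.317,6.681) -> (0.354,7.062) [heading=169, draw]
  ]
]
FD 9: (0.354,7.062) -> (-8.481,8.779) [heading=169, draw]
BK 9: (-8.481,8.779) -> (0.354,7.062) [heading=169, draw]
RT 108: heading 169 -> 61
LT 15: heading 61 -> 76
Final: pos=(0.354,7.062), heading=76, 12 segment(s) drawn

Segment lengths:
  seg 1: (0,0) -> (-0.982,0.191), length = 1
  seg 2: (-0.982,0.191) -> (0.982,-0.191), length = 2
  seg 3: (0.982,-0.191) -> (2.945,-0.572), length = 2
  seg 4: (2.945,-0.572) -> (3.326,1.391), length = 2
  seg 5: (3.326,1.391) -> (3.708,3.354), length = 2
  seg 6: (3.708,3.354) -> (3.517,2.372), length = 1
  seg 7: (3.517,2.372) -> (3.899,4.336), length = 2
  seg 8: (3.899,4.336) -> (4.281,6.299), length = 2
  seg 9: (4.281,6.299) -> (2.317,6.681), length = 2
  seg 10: (2.317,6.681) -> (0.354,7.062), length = 2
  seg 11: (0.354,7.062) -> (-8.481,8.779), length = 9
  seg 12: (-8.481,8.779) -> (0.354,7.062), length = 9
Total = 36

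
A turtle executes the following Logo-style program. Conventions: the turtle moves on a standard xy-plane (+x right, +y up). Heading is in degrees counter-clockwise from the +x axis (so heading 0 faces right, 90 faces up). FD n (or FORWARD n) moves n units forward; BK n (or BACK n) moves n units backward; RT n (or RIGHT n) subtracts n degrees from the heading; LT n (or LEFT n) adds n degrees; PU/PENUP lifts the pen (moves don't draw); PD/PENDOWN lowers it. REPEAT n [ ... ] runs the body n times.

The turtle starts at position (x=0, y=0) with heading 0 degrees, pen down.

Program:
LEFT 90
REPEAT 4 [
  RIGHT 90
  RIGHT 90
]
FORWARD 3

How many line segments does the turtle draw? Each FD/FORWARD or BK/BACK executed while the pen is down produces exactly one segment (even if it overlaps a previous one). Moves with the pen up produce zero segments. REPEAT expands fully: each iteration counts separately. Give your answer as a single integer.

Answer: 1

Derivation:
Executing turtle program step by step:
Start: pos=(0,0), heading=0, pen down
LT 90: heading 0 -> 90
REPEAT 4 [
  -- iteration 1/4 --
  RT 90: heading 90 -> 0
  RT 90: heading 0 -> 270
  -- iteration 2/4 --
  RT 90: heading 270 -> 180
  RT 90: heading 180 -> 90
  -- iteration 3/4 --
  RT 90: heading 90 -> 0
  RT 90: heading 0 -> 270
  -- iteration 4/4 --
  RT 90: heading 270 -> 180
  RT 90: heading 180 -> 90
]
FD 3: (0,0) -> (0,3) [heading=90, draw]
Final: pos=(0,3), heading=90, 1 segment(s) drawn
Segments drawn: 1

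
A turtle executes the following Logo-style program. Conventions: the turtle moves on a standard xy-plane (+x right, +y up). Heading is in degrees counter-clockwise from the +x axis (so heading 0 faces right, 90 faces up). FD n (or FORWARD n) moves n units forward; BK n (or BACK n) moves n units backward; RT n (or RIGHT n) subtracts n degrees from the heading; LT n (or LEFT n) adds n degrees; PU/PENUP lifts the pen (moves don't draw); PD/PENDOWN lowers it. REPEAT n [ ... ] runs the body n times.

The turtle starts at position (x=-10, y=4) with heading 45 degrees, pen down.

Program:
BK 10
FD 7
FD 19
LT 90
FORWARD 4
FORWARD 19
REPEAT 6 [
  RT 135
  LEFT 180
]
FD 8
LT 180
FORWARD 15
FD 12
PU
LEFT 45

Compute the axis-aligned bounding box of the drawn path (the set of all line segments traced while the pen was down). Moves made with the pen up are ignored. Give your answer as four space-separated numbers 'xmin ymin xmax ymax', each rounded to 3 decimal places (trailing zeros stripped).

Answer: -28.385 -3.071 1.314 37.234

Derivation:
Executing turtle program step by step:
Start: pos=(-10,4), heading=45, pen down
BK 10: (-10,4) -> (-17.071,-3.071) [heading=45, draw]
FD 7: (-17.071,-3.071) -> (-12.121,1.879) [heading=45, draw]
FD 19: (-12.121,1.879) -> (1.314,15.314) [heading=45, draw]
LT 90: heading 45 -> 135
FD 4: (1.314,15.314) -> (-1.515,18.142) [heading=135, draw]
FD 19: (-1.515,18.142) -> (-14.95,31.577) [heading=135, draw]
REPEAT 6 [
  -- iteration 1/6 --
  RT 135: heading 135 -> 0
  LT 180: heading 0 -> 180
  -- iteration 2/6 --
  RT 135: heading 180 -> 45
  LT 180: heading 45 -> 225
  -- iteration 3/6 --
  RT 135: heading 225 -> 90
  LT 180: heading 90 -> 270
  -- iteration 4/6 --
  RT 135: heading 270 -> 135
  LT 180: heading 135 -> 315
  -- iteration 5/6 --
  RT 135: heading 315 -> 180
  LT 180: heading 180 -> 0
  -- iteration 6/6 --
  RT 135: heading 0 -> 225
  LT 180: heading 225 -> 45
]
FD 8: (-14.95,31.577) -> (-9.293,37.234) [heading=45, draw]
LT 180: heading 45 -> 225
FD 15: (-9.293,37.234) -> (-19.899,26.627) [heading=225, draw]
FD 12: (-19.899,26.627) -> (-28.385,18.142) [heading=225, draw]
PU: pen up
LT 45: heading 225 -> 270
Final: pos=(-28.385,18.142), heading=270, 8 segment(s) drawn

Segment endpoints: x in {-28.385, -19.899, -17.071, -14.95, -12.121, -10, -9.293, -1.515, 1.314}, y in {-3.071, 1.879, 4, 15.314, 18.142, 18.142, 26.627, 31.577, 37.234}
xmin=-28.385, ymin=-3.071, xmax=1.314, ymax=37.234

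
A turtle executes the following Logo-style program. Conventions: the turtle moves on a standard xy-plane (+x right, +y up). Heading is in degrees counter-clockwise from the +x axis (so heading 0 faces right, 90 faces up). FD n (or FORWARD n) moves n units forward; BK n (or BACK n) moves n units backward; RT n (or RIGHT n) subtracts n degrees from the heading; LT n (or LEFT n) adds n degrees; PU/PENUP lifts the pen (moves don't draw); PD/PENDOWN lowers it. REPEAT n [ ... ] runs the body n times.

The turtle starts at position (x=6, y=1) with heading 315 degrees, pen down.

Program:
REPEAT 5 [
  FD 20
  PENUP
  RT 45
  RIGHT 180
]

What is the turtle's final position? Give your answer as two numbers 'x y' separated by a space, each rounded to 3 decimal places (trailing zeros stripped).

Executing turtle program step by step:
Start: pos=(6,1), heading=315, pen down
REPEAT 5 [
  -- iteration 1/5 --
  FD 20: (6,1) -> (20.142,-13.142) [heading=315, draw]
  PU: pen up
  RT 45: heading 315 -> 270
  RT 180: heading 270 -> 90
  -- iteration 2/5 --
  FD 20: (20.142,-13.142) -> (20.142,6.858) [heading=90, move]
  PU: pen up
  RT 45: heading 90 -> 45
  RT 180: heading 45 -> 225
  -- iteration 3/5 --
  FD 20: (20.142,6.858) -> (6,-7.284) [heading=225, move]
  PU: pen up
  RT 45: heading 225 -> 180
  RT 180: heading 180 -> 0
  -- iteration 4/5 --
  FD 20: (6,-7.284) -> (26,-7.284) [heading=0, move]
  PU: pen up
  RT 45: heading 0 -> 315
  RT 180: heading 315 -> 135
  -- iteration 5/5 --
  FD 20: (26,-7.284) -> (11.858,6.858) [heading=135, move]
  PU: pen up
  RT 45: heading 135 -> 90
  RT 180: heading 90 -> 270
]
Final: pos=(11.858,6.858), heading=270, 1 segment(s) drawn

Answer: 11.858 6.858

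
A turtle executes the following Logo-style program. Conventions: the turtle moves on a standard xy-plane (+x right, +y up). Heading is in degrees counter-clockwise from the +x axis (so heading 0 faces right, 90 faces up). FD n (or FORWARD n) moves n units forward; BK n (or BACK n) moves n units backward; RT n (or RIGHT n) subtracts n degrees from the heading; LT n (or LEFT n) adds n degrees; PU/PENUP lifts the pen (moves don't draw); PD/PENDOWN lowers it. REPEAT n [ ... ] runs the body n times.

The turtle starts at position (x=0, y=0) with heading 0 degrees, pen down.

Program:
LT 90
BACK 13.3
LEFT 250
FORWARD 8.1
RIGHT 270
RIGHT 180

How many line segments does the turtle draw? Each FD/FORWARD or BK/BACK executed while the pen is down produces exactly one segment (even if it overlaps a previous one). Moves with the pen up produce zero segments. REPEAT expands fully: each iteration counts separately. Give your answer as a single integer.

Answer: 2

Derivation:
Executing turtle program step by step:
Start: pos=(0,0), heading=0, pen down
LT 90: heading 0 -> 90
BK 13.3: (0,0) -> (0,-13.3) [heading=90, draw]
LT 250: heading 90 -> 340
FD 8.1: (0,-13.3) -> (7.612,-16.07) [heading=340, draw]
RT 270: heading 340 -> 70
RT 180: heading 70 -> 250
Final: pos=(7.612,-16.07), heading=250, 2 segment(s) drawn
Segments drawn: 2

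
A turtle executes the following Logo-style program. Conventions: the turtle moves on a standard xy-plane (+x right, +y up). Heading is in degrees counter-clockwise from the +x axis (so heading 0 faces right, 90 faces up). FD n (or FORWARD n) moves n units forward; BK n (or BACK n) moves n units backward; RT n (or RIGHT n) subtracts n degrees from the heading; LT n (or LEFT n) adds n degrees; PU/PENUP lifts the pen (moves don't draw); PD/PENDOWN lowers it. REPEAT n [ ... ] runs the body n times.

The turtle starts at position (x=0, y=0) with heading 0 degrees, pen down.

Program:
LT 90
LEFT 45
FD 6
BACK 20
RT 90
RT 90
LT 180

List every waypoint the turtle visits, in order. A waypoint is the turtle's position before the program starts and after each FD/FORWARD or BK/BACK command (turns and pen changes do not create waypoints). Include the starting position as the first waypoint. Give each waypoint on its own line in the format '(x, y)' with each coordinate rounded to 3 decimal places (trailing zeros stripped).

Answer: (0, 0)
(-4.243, 4.243)
(9.899, -9.899)

Derivation:
Executing turtle program step by step:
Start: pos=(0,0), heading=0, pen down
LT 90: heading 0 -> 90
LT 45: heading 90 -> 135
FD 6: (0,0) -> (-4.243,4.243) [heading=135, draw]
BK 20: (-4.243,4.243) -> (9.899,-9.899) [heading=135, draw]
RT 90: heading 135 -> 45
RT 90: heading 45 -> 315
LT 180: heading 315 -> 135
Final: pos=(9.899,-9.899), heading=135, 2 segment(s) drawn
Waypoints (3 total):
(0, 0)
(-4.243, 4.243)
(9.899, -9.899)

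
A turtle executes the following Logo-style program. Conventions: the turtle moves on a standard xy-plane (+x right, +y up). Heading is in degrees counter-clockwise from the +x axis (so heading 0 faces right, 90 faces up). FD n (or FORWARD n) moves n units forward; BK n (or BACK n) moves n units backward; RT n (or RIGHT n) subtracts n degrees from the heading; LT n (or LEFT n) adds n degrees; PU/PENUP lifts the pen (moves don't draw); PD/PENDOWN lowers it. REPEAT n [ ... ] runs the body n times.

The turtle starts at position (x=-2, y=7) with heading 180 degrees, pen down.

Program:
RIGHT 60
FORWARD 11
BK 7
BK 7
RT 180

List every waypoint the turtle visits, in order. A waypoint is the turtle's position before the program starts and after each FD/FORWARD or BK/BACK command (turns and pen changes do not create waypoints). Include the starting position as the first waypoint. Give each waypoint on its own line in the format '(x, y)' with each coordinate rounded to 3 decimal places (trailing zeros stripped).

Answer: (-2, 7)
(-7.5, 16.526)
(-4, 10.464)
(-0.5, 4.402)

Derivation:
Executing turtle program step by step:
Start: pos=(-2,7), heading=180, pen down
RT 60: heading 180 -> 120
FD 11: (-2,7) -> (-7.5,16.526) [heading=120, draw]
BK 7: (-7.5,16.526) -> (-4,10.464) [heading=120, draw]
BK 7: (-4,10.464) -> (-0.5,4.402) [heading=120, draw]
RT 180: heading 120 -> 300
Final: pos=(-0.5,4.402), heading=300, 3 segment(s) drawn
Waypoints (4 total):
(-2, 7)
(-7.5, 16.526)
(-4, 10.464)
(-0.5, 4.402)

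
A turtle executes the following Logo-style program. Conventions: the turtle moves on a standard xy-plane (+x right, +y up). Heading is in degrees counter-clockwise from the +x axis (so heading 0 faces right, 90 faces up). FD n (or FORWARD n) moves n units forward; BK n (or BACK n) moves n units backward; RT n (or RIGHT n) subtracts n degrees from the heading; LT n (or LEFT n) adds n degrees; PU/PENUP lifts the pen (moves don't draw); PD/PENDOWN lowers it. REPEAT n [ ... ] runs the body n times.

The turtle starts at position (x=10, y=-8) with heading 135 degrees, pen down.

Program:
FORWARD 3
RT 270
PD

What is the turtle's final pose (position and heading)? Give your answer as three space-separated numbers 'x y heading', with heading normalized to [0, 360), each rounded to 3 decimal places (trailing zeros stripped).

Executing turtle program step by step:
Start: pos=(10,-8), heading=135, pen down
FD 3: (10,-8) -> (7.879,-5.879) [heading=135, draw]
RT 270: heading 135 -> 225
PD: pen down
Final: pos=(7.879,-5.879), heading=225, 1 segment(s) drawn

Answer: 7.879 -5.879 225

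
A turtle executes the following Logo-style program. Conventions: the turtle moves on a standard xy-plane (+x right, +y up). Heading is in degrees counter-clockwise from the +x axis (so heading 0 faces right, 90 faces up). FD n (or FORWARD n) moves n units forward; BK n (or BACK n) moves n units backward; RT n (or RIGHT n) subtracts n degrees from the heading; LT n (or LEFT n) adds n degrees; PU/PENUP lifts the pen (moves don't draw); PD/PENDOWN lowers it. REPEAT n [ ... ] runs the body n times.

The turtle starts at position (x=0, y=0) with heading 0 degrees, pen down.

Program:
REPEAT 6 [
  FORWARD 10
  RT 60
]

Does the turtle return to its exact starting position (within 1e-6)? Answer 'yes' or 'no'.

Executing turtle program step by step:
Start: pos=(0,0), heading=0, pen down
REPEAT 6 [
  -- iteration 1/6 --
  FD 10: (0,0) -> (10,0) [heading=0, draw]
  RT 60: heading 0 -> 300
  -- iteration 2/6 --
  FD 10: (10,0) -> (15,-8.66) [heading=300, draw]
  RT 60: heading 300 -> 240
  -- iteration 3/6 --
  FD 10: (15,-8.66) -> (10,-17.321) [heading=240, draw]
  RT 60: heading 240 -> 180
  -- iteration 4/6 --
  FD 10: (10,-17.321) -> (0,-17.321) [heading=180, draw]
  RT 60: heading 180 -> 120
  -- iteration 5/6 --
  FD 10: (0,-17.321) -> (-5,-8.66) [heading=120, draw]
  RT 60: heading 120 -> 60
  -- iteration 6/6 --
  FD 10: (-5,-8.66) -> (0,0) [heading=60, draw]
  RT 60: heading 60 -> 0
]
Final: pos=(0,0), heading=0, 6 segment(s) drawn

Start position: (0, 0)
Final position: (0, 0)
Distance = 0; < 1e-6 -> CLOSED

Answer: yes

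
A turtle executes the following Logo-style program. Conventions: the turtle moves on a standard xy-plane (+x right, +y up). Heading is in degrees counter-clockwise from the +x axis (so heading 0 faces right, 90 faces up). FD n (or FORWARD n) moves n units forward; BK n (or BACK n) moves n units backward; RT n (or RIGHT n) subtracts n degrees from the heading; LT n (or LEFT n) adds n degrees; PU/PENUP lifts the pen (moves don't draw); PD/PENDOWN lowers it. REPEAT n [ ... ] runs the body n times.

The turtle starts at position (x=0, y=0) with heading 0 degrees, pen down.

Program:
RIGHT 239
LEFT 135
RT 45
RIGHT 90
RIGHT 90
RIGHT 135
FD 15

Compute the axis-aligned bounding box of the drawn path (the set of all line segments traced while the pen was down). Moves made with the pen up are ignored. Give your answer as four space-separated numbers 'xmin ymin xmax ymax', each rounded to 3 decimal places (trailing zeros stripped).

Answer: -3.629 -14.554 0 0

Derivation:
Executing turtle program step by step:
Start: pos=(0,0), heading=0, pen down
RT 239: heading 0 -> 121
LT 135: heading 121 -> 256
RT 45: heading 256 -> 211
RT 90: heading 211 -> 121
RT 90: heading 121 -> 31
RT 135: heading 31 -> 256
FD 15: (0,0) -> (-3.629,-14.554) [heading=256, draw]
Final: pos=(-3.629,-14.554), heading=256, 1 segment(s) drawn

Segment endpoints: x in {-3.629, 0}, y in {-14.554, 0}
xmin=-3.629, ymin=-14.554, xmax=0, ymax=0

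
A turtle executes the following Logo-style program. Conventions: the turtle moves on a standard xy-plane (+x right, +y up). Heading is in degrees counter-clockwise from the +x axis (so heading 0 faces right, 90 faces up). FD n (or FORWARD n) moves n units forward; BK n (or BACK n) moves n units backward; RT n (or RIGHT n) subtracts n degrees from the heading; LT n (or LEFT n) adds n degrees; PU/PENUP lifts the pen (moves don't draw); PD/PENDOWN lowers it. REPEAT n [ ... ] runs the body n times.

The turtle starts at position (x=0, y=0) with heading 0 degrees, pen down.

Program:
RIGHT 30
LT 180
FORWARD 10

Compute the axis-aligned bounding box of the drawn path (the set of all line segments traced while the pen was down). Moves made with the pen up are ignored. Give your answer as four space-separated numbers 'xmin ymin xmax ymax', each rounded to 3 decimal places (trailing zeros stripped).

Answer: -8.66 0 0 5

Derivation:
Executing turtle program step by step:
Start: pos=(0,0), heading=0, pen down
RT 30: heading 0 -> 330
LT 180: heading 330 -> 150
FD 10: (0,0) -> (-8.66,5) [heading=150, draw]
Final: pos=(-8.66,5), heading=150, 1 segment(s) drawn

Segment endpoints: x in {-8.66, 0}, y in {0, 5}
xmin=-8.66, ymin=0, xmax=0, ymax=5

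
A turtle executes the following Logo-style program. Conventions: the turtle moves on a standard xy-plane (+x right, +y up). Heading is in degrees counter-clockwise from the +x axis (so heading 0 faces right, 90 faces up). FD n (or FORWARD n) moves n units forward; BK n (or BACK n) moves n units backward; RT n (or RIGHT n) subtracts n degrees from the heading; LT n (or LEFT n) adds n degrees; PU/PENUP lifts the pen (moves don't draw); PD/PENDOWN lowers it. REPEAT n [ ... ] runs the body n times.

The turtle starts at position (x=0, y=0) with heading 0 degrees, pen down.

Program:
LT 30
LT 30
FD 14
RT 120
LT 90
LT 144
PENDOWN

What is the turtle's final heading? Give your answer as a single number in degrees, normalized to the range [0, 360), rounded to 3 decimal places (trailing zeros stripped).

Answer: 174

Derivation:
Executing turtle program step by step:
Start: pos=(0,0), heading=0, pen down
LT 30: heading 0 -> 30
LT 30: heading 30 -> 60
FD 14: (0,0) -> (7,12.124) [heading=60, draw]
RT 120: heading 60 -> 300
LT 90: heading 300 -> 30
LT 144: heading 30 -> 174
PD: pen down
Final: pos=(7,12.124), heading=174, 1 segment(s) drawn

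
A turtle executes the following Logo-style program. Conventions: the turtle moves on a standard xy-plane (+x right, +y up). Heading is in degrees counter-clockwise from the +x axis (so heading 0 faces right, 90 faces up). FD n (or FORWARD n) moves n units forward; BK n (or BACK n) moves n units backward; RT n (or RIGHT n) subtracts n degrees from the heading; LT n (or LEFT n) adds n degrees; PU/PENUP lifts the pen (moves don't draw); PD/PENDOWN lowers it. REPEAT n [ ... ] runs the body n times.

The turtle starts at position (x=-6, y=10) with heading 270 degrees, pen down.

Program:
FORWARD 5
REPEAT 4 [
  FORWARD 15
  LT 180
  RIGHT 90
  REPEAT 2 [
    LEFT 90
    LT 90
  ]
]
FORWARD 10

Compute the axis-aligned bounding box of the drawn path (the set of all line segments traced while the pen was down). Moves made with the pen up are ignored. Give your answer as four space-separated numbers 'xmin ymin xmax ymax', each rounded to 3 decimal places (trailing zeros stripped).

Answer: -6 -10 9 10

Derivation:
Executing turtle program step by step:
Start: pos=(-6,10), heading=270, pen down
FD 5: (-6,10) -> (-6,5) [heading=270, draw]
REPEAT 4 [
  -- iteration 1/4 --
  FD 15: (-6,5) -> (-6,-10) [heading=270, draw]
  LT 180: heading 270 -> 90
  RT 90: heading 90 -> 0
  REPEAT 2 [
    -- iteration 1/2 --
    LT 90: heading 0 -> 90
    LT 90: heading 90 -> 180
    -- iteration 2/2 --
    LT 90: heading 180 -> 270
    LT 90: heading 270 -> 0
  ]
  -- iteration 2/4 --
  FD 15: (-6,-10) -> (9,-10) [heading=0, draw]
  LT 180: heading 0 -> 180
  RT 90: heading 180 -> 90
  REPEAT 2 [
    -- iteration 1/2 --
    LT 90: heading 90 -> 180
    LT 90: heading 180 -> 270
    -- iteration 2/2 --
    LT 90: heading 270 -> 0
    LT 90: heading 0 -> 90
  ]
  -- iteration 3/4 --
  FD 15: (9,-10) -> (9,5) [heading=90, draw]
  LT 180: heading 90 -> 270
  RT 90: heading 270 -> 180
  REPEAT 2 [
    -- iteration 1/2 --
    LT 90: heading 180 -> 270
    LT 90: heading 270 -> 0
    -- iteration 2/2 --
    LT 90: heading 0 -> 90
    LT 90: heading 90 -> 180
  ]
  -- iteration 4/4 --
  FD 15: (9,5) -> (-6,5) [heading=180, draw]
  LT 180: heading 180 -> 0
  RT 90: heading 0 -> 270
  REPEAT 2 [
    -- iteration 1/2 --
    LT 90: heading 270 -> 0
    LT 90: heading 0 -> 90
    -- iteration 2/2 --
    LT 90: heading 90 -> 180
    LT 90: heading 180 -> 270
  ]
]
FD 10: (-6,5) -> (-6,-5) [heading=270, draw]
Final: pos=(-6,-5), heading=270, 6 segment(s) drawn

Segment endpoints: x in {-6, -6, -6, -6, -6, 9, 9}, y in {-10, -10, -5, 5, 5, 5, 10}
xmin=-6, ymin=-10, xmax=9, ymax=10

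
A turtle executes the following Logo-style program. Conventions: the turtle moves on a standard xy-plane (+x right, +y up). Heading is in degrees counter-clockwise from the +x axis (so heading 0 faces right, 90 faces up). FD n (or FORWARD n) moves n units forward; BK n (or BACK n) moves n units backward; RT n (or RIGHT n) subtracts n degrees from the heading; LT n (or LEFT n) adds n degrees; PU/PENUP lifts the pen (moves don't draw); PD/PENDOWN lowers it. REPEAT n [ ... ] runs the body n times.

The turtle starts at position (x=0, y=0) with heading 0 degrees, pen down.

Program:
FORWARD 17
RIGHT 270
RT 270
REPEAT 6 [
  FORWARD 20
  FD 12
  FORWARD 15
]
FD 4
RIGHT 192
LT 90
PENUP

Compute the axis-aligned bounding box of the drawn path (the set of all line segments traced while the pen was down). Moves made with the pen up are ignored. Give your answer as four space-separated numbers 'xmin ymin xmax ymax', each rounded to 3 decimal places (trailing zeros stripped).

Answer: -269 0 17 0

Derivation:
Executing turtle program step by step:
Start: pos=(0,0), heading=0, pen down
FD 17: (0,0) -> (17,0) [heading=0, draw]
RT 270: heading 0 -> 90
RT 270: heading 90 -> 180
REPEAT 6 [
  -- iteration 1/6 --
  FD 20: (17,0) -> (-3,0) [heading=180, draw]
  FD 12: (-3,0) -> (-15,0) [heading=180, draw]
  FD 15: (-15,0) -> (-30,0) [heading=180, draw]
  -- iteration 2/6 --
  FD 20: (-30,0) -> (-50,0) [heading=180, draw]
  FD 12: (-50,0) -> (-62,0) [heading=180, draw]
  FD 15: (-62,0) -> (-77,0) [heading=180, draw]
  -- iteration 3/6 --
  FD 20: (-77,0) -> (-97,0) [heading=180, draw]
  FD 12: (-97,0) -> (-109,0) [heading=180, draw]
  FD 15: (-109,0) -> (-124,0) [heading=180, draw]
  -- iteration 4/6 --
  FD 20: (-124,0) -> (-144,0) [heading=180, draw]
  FD 12: (-144,0) -> (-156,0) [heading=180, draw]
  FD 15: (-156,0) -> (-171,0) [heading=180, draw]
  -- iteration 5/6 --
  FD 20: (-171,0) -> (-191,0) [heading=180, draw]
  FD 12: (-191,0) -> (-203,0) [heading=180, draw]
  FD 15: (-203,0) -> (-218,0) [heading=180, draw]
  -- iteration 6/6 --
  FD 20: (-218,0) -> (-238,0) [heading=180, draw]
  FD 12: (-238,0) -> (-250,0) [heading=180, draw]
  FD 15: (-250,0) -> (-265,0) [heading=180, draw]
]
FD 4: (-265,0) -> (-269,0) [heading=180, draw]
RT 192: heading 180 -> 348
LT 90: heading 348 -> 78
PU: pen up
Final: pos=(-269,0), heading=78, 20 segment(s) drawn

Segment endpoints: x in {-269, -265, -250, -238, -218, -203, -191, -171, -156, -144, -124, -109, -97, -77, -62, -50, -30, -15, -3, 0, 17}, y in {0, 0, 0, 0, 0, 0, 0, 0, 0, 0, 0, 0, 0, 0, 0, 0, 0, 0, 0, 0}
xmin=-269, ymin=0, xmax=17, ymax=0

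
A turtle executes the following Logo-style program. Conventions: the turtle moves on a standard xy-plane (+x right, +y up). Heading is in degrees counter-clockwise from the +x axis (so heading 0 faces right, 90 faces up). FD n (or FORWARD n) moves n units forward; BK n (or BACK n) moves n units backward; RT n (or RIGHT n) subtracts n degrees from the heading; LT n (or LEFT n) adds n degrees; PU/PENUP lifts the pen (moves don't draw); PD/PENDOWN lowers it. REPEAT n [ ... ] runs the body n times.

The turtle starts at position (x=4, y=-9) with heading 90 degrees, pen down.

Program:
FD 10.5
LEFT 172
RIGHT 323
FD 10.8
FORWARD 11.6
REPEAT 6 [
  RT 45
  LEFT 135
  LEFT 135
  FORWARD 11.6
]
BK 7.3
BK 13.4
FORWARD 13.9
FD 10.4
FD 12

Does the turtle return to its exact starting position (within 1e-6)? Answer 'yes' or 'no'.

Answer: no

Derivation:
Executing turtle program step by step:
Start: pos=(4,-9), heading=90, pen down
FD 10.5: (4,-9) -> (4,1.5) [heading=90, draw]
LT 172: heading 90 -> 262
RT 323: heading 262 -> 299
FD 10.8: (4,1.5) -> (9.236,-7.946) [heading=299, draw]
FD 11.6: (9.236,-7.946) -> (14.86,-18.091) [heading=299, draw]
REPEAT 6 [
  -- iteration 1/6 --
  RT 45: heading 299 -> 254
  LT 135: heading 254 -> 29
  LT 135: heading 29 -> 164
  FD 11.6: (14.86,-18.091) -> (3.709,-14.894) [heading=164, draw]
  -- iteration 2/6 --
  RT 45: heading 164 -> 119
  LT 135: heading 119 -> 254
  LT 135: heading 254 -> 29
  FD 11.6: (3.709,-14.894) -> (13.855,-9.27) [heading=29, draw]
  -- iteration 3/6 --
  RT 45: heading 29 -> 344
  LT 135: heading 344 -> 119
  LT 135: heading 119 -> 254
  FD 11.6: (13.855,-9.27) -> (10.657,-20.421) [heading=254, draw]
  -- iteration 4/6 --
  RT 45: heading 254 -> 209
  LT 135: heading 209 -> 344
  LT 135: heading 344 -> 119
  FD 11.6: (10.657,-20.421) -> (5.034,-10.275) [heading=119, draw]
  -- iteration 5/6 --
  RT 45: heading 119 -> 74
  LT 135: heading 74 -> 209
  LT 135: heading 209 -> 344
  FD 11.6: (5.034,-10.275) -> (16.184,-13.473) [heading=344, draw]
  -- iteration 6/6 --
  RT 45: heading 344 -> 299
  LT 135: heading 299 -> 74
  LT 135: heading 74 -> 209
  FD 11.6: (16.184,-13.473) -> (6.039,-19.097) [heading=209, draw]
]
BK 7.3: (6.039,-19.097) -> (12.423,-15.557) [heading=209, draw]
BK 13.4: (12.423,-15.557) -> (24.143,-9.061) [heading=209, draw]
FD 13.9: (24.143,-9.061) -> (11.986,-15.8) [heading=209, draw]
FD 10.4: (11.986,-15.8) -> (2.89,-20.842) [heading=209, draw]
FD 12: (2.89,-20.842) -> (-7.606,-26.66) [heading=209, draw]
Final: pos=(-7.606,-26.66), heading=209, 14 segment(s) drawn

Start position: (4, -9)
Final position: (-7.606, -26.66)
Distance = 21.132; >= 1e-6 -> NOT closed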